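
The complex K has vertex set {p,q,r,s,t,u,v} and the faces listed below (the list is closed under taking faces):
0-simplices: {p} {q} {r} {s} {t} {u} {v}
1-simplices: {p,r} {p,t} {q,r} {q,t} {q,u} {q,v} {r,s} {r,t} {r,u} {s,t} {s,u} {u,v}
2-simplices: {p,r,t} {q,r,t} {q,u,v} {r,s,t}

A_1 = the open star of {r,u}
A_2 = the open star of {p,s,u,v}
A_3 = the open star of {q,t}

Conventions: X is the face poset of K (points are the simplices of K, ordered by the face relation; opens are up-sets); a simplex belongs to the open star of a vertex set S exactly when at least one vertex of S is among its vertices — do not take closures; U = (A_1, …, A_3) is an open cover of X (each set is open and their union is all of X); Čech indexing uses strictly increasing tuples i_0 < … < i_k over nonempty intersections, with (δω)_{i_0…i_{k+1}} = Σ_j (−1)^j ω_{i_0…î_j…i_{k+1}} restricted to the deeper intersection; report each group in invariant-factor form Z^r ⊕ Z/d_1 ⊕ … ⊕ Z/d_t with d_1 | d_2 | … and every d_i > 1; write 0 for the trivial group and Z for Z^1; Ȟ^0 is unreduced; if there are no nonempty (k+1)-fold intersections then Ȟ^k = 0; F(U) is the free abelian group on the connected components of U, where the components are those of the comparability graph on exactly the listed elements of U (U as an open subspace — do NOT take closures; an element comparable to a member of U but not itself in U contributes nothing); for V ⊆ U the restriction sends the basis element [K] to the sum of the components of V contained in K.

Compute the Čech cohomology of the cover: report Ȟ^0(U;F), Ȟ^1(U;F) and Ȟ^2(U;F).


nerve simplices:
  A1={{r},{u},{p,r},{q,r},{q,u},{r,s},{r,t},{r,u},{s,u},{u,v},{p,r,t},{q,r,t},{q,u,v},{r,s,t}} A2={{p},{s},{u},{v},{p,r},{p,t},{q,u},{q,v},{r,s},{r,u},{s,t},{s,u},{u,v},{p,r,t},{q,u,v},{r,s,t}} A3={{q},{t},{p,t},{q,r},{q,t},{q,u},{q,v},{r,t},{s,t},{p,r,t},{q,r,t},{q,u,v},{r,s,t}}
  A12={{u},{p,r},{q,u},{r,s},{r,u},{s,u},{u,v},{p,r,t},{q,u,v},{r,s,t}} A13={{q,r},{q,u},{r,t},{p,r,t},{q,r,t},{q,u,v},{r,s,t}} A23={{p,t},{q,u},{q,v},{s,t},{p,r,t},{q,u,v},{r,s,t}}
  A123={{q,u},{p,r,t},{q,u,v},{r,s,t}}
components per intersection:
  A1: {{r},{u},{p,r},{q,r},{q,u},{r,s},{r,t},{r,u},{s,u},{u,v},{p,r,t},{q,r,t},{q,u,v},{r,s,t}}
  A2: {{p},{p,r},{p,t},{p,r,t}} {{s},{u},{v},{q,u},{q,v},{r,s},{r,u},{s,t},{s,u},{u,v},{q,u,v},{r,s,t}}
  A3: {{q},{t},{p,t},{q,r},{q,t},{q,u},{q,v},{r,t},{s,t},{p,r,t},{q,r,t},{q,u,v},{r,s,t}}
  A12: {{u},{q,u},{r,u},{s,u},{u,v},{q,u,v}} {{p,r},{p,r,t}} {{r,s},{r,s,t}}
  A13: {{q,r},{r,t},{p,r,t},{q,r,t},{r,s,t}} {{q,u},{q,u,v}}
  A23: {{p,t},{p,r,t}} {{q,u},{q,v},{q,u,v}} {{s,t},{r,s,t}}
  A123: {{q,u},{q,u,v}} {{p,r,t}} {{r,s,t}}
C dims 4,8,3; δ0: rk 3, SNF 1^3; δ1: rk 3, SNF 1^3
degree 0: 4−3−0 = 1 → Ȟ^0 ≅ Z
degree 1: 8−3−3 = 2 → Ȟ^1 ≅ Z^2
degree 2: 3−0−3 = 0 → Ȟ^2 ≅ 0

Ȟ^0 = Z; Ȟ^1 = Z^2; Ȟ^2 = 0


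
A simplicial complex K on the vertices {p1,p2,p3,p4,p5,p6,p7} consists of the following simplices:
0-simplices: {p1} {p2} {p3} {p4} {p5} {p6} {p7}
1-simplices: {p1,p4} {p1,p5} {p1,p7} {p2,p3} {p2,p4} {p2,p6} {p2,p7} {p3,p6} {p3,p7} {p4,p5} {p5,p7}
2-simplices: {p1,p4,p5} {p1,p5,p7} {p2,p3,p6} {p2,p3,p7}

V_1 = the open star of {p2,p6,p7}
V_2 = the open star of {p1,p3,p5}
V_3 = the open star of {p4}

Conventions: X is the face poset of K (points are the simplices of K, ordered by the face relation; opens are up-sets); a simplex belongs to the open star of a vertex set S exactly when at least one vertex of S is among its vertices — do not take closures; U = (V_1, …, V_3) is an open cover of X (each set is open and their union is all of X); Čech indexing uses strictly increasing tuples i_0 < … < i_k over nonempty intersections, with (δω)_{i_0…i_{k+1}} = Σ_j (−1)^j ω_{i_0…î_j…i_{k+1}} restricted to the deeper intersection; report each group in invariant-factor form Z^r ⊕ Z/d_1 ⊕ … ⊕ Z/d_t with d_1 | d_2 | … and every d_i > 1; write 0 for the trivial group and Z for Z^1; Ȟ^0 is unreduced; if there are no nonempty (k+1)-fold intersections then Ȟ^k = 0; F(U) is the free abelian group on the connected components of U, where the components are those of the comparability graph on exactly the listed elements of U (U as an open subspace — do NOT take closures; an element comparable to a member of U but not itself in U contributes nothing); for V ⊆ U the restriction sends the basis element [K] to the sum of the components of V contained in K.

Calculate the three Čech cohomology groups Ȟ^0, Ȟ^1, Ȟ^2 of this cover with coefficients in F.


nerve simplices:
  V1={{p2},{p6},{p7},{p1,p7},{p2,p3},{p2,p4},{p2,p6},{p2,p7},{p3,p6},{p3,p7},{p5,p7},{p1,p5,p7},{p2,p3,p6},{p2,p3,p7}} V2={{p1},{p3},{p5},{p1,p4},{p1,p5},{p1,p7},{p2,p3},{p3,p6},{p3,p7},{p4,p5},{p5,p7},{p1,p4,p5},{p1,p5,p7},{p2,p3,p6},{p2,p3,p7}} V3={{p4},{p1,p4},{p2,p4},{p4,p5},{p1,p4,p5}}
  V12={{p1,p7},{p2,p3},{p3,p6},{p3,p7},{p5,p7},{p1,p5,p7},{p2,p3,p6},{p2,p3,p7}} V13={{p2,p4}} V23={{p1,p4},{p4,p5},{p1,p4,p5}}
components per intersection:
  V1: {{p2},{p6},{p7},{p1,p7},{p2,p3},{p2,p4},{p2,p6},{p2,p7},{p3,p6},{p3,p7},{p5,p7},{p1,p5,p7},{p2,p3,p6},{p2,p3,p7}}
  V2: {{p1},{p5},{p1,p4},{p1,p5},{p1,p7},{p4,p5},{p5,p7},{p1,p4,p5},{p1,p5,p7}} {{p3},{p2,p3},{p3,p6},{p3,p7},{p2,p3,p6},{p2,p3,p7}}
  V3: {{p4},{p1,p4},{p2,p4},{p4,p5},{p1,p4,p5}}
  V12: {{p1,p7},{p5,p7},{p1,p5,p7}} {{p2,p3},{p3,p6},{p3,p7},{p2,p3,p6},{p2,p3,p7}}
  V13: {{p2,p4}}
  V23: {{p1,p4},{p4,p5},{p1,p4,p5}}
C dims 4,4; δ0: rk 3, SNF 1^3
degree 0: 4−3−0 = 1 → Ȟ^0 ≅ Z
degree 1: 4−0−3 = 1 → Ȟ^1 ≅ Z
degree 2: 0−0−0 = 0 → Ȟ^2 ≅ 0

Ȟ^0 ≅ Z; Ȟ^1 ≅ Z; Ȟ^2 ≅ 0


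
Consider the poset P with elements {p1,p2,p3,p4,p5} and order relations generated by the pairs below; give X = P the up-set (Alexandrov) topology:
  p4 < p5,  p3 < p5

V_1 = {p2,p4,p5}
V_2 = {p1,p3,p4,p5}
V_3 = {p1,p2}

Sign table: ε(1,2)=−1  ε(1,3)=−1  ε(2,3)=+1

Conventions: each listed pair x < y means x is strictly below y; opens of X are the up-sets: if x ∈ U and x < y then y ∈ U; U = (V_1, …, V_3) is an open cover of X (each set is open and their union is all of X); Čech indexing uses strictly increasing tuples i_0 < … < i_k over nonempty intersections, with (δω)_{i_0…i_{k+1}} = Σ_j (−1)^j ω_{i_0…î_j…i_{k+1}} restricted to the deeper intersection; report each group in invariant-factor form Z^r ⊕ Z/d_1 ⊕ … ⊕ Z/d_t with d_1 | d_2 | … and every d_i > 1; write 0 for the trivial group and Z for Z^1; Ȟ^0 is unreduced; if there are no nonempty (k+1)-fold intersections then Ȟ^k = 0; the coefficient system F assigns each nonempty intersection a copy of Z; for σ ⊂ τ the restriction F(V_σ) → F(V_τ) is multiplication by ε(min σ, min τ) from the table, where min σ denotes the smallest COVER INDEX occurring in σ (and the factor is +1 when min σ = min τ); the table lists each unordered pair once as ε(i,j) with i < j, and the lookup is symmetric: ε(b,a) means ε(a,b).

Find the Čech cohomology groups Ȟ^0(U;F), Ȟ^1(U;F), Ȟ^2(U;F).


nonempty intersections:
  V12={p4,p5} V13={p2} V23={p1}
C dims 3,3; δ0: rk 2, SNF 1^2
Ȟ^0: (3−2)−0=1 ⇒ Z
Ȟ^1: (3−0)−2=1 ⇒ Z
Ȟ^2: (0−0)−0=0 ⇒ 0

Ȟ^0(U;F) ≅ Z; Ȟ^1(U;F) ≅ Z; Ȟ^2(U;F) ≅ 0


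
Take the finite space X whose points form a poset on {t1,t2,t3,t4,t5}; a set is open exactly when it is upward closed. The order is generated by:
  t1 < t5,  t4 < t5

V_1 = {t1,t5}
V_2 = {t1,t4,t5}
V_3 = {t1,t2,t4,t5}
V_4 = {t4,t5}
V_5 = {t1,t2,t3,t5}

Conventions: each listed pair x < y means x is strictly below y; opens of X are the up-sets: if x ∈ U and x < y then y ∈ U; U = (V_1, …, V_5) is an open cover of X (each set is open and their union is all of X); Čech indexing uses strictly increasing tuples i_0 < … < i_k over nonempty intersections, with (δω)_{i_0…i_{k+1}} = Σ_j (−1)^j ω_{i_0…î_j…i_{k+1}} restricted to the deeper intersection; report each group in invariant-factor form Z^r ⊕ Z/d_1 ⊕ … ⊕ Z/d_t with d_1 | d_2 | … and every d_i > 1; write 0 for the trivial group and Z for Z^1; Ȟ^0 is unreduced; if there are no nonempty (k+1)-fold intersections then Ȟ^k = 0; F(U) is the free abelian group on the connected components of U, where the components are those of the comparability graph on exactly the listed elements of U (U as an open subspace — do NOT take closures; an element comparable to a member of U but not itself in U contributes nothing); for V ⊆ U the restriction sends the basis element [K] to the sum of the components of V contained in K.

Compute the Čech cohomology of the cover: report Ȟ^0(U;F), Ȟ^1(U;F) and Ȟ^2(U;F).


Ȟ^0 = Z^3,  Ȟ^1 = 0,  Ȟ^2 = 0

intersection data:
  V12={t1,t5} V13={t1,t5} V14={t5} V15={t1,t5} V23={t1,t4,t5} V24={t4,t5} V25={t1,t5} V34={t4,t5} V35={t1,t2,t5} V45={t5}
  V123={t1,t5} V124={t5} V125={t1,t5} V134={t5} V135={t1,t5} V145={t5} V234={t4,t5} V235={t1,t5} V245={t5} V345={t5}
  V1234={t5} V1235={t1,t5} V1245={t5} V1345={t5} V2345={t5}
  V12345={t5}
components per intersection:
  V1: {t1,t5}
  V2: {t1,t4,t5}
  V3: {t1,t4,t5} {t2}
  V4: {t4,t5}
  V5: {t1,t5} {t2} {t3}
  V12: {t1,t5}
  V13: {t1,t5}
  V14: {t5}
  V15: {t1,t5}
  V23: {t1,t4,t5}
  V24: {t4,t5}
  V25: {t1,t5}
  V34: {t4,t5}
  V35: {t1,t5} {t2}
  V45: {t5}
  V123: {t1,t5}
  V124: {t5}
  V125: {t1,t5}
  V134: {t5}
  V135: {t1,t5}
  V145: {t5}
  V234: {t4,t5}
  V235: {t1,t5}
  V245: {t5}
  V345: {t5}
  V1234: {t5}
  V1235: {t1,t5}
  V1245: {t5}
  V1345: {t5}
  V2345: {t5}
  V12345: {t5}
C dims 8,11,10,5; δ0: rk 5, SNF 1^5; δ1: rk 6, SNF 1^6; δ2: rk 4, SNF 1^4
Ȟ^0 = (8 − 5) − 0 = 3, so Ȟ^0 ≅ Z^3
Ȟ^1 = (11 − 6) − 5 = 0, so Ȟ^1 ≅ 0
Ȟ^2 = (10 − 4) − 6 = 0, so Ȟ^2 ≅ 0


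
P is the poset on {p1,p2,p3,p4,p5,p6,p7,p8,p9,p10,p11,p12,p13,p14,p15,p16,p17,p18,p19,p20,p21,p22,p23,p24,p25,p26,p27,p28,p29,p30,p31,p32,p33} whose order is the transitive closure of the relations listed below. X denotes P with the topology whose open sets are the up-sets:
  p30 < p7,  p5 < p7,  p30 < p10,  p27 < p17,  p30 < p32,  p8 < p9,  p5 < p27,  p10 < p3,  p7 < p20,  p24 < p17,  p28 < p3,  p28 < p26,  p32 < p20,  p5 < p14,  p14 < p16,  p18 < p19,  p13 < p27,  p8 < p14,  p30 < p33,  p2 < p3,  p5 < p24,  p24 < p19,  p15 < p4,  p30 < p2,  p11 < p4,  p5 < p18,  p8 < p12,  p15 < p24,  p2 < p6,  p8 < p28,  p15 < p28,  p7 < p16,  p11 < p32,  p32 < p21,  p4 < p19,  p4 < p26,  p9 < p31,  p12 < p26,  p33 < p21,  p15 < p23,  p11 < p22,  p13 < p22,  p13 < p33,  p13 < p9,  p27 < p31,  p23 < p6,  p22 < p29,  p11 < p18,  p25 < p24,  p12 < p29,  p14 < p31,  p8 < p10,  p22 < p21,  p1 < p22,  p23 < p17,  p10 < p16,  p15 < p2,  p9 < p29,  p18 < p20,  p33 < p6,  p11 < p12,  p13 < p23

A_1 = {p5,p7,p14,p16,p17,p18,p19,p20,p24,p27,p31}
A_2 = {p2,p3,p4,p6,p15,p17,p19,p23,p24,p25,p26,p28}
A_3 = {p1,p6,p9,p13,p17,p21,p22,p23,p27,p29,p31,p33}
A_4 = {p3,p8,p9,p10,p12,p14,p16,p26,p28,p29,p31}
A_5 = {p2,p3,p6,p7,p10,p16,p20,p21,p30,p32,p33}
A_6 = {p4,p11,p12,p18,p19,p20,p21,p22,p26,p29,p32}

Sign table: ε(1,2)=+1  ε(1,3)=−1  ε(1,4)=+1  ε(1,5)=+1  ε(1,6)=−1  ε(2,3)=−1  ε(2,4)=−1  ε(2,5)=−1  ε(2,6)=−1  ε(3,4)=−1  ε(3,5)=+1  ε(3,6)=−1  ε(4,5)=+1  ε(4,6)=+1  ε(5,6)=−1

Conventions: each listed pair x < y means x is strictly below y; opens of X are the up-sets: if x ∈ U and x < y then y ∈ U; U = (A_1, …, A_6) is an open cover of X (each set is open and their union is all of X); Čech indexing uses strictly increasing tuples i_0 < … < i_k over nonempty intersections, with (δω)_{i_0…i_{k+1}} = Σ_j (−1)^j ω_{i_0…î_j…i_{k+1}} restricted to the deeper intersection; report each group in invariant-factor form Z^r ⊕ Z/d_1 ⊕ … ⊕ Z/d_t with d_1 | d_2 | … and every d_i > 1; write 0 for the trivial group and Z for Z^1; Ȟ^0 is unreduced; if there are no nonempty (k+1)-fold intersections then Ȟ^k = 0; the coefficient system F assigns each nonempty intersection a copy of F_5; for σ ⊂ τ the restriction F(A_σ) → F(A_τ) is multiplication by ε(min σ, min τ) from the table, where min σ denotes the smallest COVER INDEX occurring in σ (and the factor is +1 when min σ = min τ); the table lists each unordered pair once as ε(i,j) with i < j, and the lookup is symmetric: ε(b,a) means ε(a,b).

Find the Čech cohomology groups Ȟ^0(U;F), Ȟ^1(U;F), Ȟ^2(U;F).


nonempty overlaps:
  A12={p17,p19,p24} A13={p17,p27,p31} A14={p14,p16,p31} A15={p7,p16,p20} A16={p18,p19,p20} A23={p6,p17,p23} A24={p3,p26,p28} A25={p2,p3,p6} A26={p4,p19,p26} A34={p9,p29,p31} A35={p6,p21,p33} A36={p21,p22,p29} A45={p3,p10,p16} A46={p12,p26,p29} A56={p20,p21,p32}
  A123={p17} A126={p19} A134={p31} A145={p16} A156={p20} A235={p6} A245={p3} A246={p26} A346={p29} A356={p21}
C dims 6,15,10; δ0: rk_F5 6; δ1: rk_F5 9
degree 0: 6−6−0 = 0 → Ȟ^0 ≅ 0
degree 1: 15−9−6 = 0 → Ȟ^1 ≅ 0
degree 2: 10−0−9 = 1 → Ȟ^2 ≅ Z/5

Ȟ^0 ≅ 0,  Ȟ^1 ≅ 0,  Ȟ^2 ≅ Z/5


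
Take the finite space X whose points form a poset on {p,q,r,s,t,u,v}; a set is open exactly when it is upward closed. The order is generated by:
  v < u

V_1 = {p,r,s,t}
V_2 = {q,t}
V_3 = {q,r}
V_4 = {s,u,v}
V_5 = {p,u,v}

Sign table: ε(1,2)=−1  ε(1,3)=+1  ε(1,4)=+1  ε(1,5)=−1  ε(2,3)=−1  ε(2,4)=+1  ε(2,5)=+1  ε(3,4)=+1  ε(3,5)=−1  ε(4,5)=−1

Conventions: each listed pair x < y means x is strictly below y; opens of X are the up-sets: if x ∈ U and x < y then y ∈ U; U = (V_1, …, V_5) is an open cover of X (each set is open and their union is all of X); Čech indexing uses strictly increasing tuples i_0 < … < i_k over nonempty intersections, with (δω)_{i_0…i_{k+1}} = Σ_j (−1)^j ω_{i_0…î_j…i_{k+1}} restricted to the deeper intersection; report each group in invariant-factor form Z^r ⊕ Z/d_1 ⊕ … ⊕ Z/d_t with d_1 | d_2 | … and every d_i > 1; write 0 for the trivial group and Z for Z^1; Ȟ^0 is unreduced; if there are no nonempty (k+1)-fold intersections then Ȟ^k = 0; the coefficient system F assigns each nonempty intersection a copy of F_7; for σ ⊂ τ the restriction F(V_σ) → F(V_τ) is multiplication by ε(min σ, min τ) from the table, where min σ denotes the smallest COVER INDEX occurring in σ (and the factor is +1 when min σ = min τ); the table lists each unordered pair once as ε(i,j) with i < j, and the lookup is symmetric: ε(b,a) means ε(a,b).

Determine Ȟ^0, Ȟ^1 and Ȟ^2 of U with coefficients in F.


Ȟ^0 ≅ Z/7, Ȟ^1 ≅ Z/7 ⊕ Z/7 and Ȟ^2 ≅ 0

nonempty overlaps:
  V12={t} V13={r} V14={s} V15={p} V23={q} V45={u,v}
C dims 5,6; δ0: rk_F7 4
degree 0: 5−4−0 = 1 → Ȟ^0 ≅ Z/7
degree 1: 6−0−4 = 2 → Ȟ^1 ≅ Z/7 ⊕ Z/7
degree 2: 0−0−0 = 0 → Ȟ^2 ≅ 0


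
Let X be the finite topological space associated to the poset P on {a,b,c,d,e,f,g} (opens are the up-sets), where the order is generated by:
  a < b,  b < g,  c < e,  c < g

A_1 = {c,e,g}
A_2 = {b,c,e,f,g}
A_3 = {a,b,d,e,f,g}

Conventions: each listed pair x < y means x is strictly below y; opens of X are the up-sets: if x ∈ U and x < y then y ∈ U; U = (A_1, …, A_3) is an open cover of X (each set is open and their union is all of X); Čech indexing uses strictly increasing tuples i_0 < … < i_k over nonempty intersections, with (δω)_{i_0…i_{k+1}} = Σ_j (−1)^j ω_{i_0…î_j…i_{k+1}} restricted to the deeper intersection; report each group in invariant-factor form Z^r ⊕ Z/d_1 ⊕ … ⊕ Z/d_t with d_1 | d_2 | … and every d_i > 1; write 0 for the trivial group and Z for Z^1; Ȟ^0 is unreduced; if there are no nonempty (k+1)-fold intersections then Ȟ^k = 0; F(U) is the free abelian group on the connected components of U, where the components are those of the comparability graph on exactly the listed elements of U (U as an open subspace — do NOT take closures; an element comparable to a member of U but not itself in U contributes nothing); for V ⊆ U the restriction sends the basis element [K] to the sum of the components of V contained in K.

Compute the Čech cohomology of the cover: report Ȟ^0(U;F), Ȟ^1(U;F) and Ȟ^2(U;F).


nonempty intersections:
  A12={c,e,g} A13={e,g} A23={b,e,f,g}
  A123={e,g}
components per intersection:
  A1: {c,e,g}
  A2: {b,c,e,g} {f}
  A3: {a,b,g} {d} {e} {f}
  A12: {c,e,g}
  A13: {e} {g}
  A23: {b,g} {e} {f}
  A123: {e} {g}
C dims 7,6,2; δ0: rk 4, SNF 1^4; δ1: rk 2, SNF 1^2
Ȟ^0: (7−4)−0=3 ⇒ Z^3
Ȟ^1: (6−2)−4=0 ⇒ 0
Ȟ^2: (2−0)−2=0 ⇒ 0

Ȟ^0 = Z^3,  Ȟ^1 = 0,  Ȟ^2 = 0


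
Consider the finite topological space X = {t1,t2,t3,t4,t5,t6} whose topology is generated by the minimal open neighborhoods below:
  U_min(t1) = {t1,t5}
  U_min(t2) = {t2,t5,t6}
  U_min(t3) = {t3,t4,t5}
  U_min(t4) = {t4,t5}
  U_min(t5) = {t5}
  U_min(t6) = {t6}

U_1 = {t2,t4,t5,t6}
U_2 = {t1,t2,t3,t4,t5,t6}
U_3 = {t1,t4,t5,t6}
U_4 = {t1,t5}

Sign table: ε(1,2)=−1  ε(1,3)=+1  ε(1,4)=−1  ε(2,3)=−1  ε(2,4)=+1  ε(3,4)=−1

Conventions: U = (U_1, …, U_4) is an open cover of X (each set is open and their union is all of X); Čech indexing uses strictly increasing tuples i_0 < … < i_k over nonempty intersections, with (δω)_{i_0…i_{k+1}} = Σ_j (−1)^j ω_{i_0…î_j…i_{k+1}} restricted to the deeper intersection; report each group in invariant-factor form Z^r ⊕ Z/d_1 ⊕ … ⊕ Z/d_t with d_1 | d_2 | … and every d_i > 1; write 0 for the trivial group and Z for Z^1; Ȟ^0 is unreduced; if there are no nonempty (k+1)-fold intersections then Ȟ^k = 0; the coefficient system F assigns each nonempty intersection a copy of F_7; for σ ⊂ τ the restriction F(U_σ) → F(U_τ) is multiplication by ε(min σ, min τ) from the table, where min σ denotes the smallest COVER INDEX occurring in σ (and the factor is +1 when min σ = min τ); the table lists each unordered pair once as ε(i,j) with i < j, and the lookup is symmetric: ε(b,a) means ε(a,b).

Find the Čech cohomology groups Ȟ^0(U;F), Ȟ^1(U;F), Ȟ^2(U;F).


nonempty intersections:
  U12={t2,t4,t5,t6} U13={t4,t5,t6} U14={t5} U23={t1,t4,t5,t6} U24={t1,t5} U34={t1,t5}
  U123={t4,t5,t6} U124={t5} U134={t5} U234={t1,t5}
  U1234={t5}
C dims 4,6,4,1; δ0: rk_F7 3; δ1: rk_F7 3; δ2: rk_F7 1
Ȟ^0: (4−3)−0=1 ⇒ Z/7
Ȟ^1: (6−3)−3=0 ⇒ 0
Ȟ^2: (4−1)−3=0 ⇒ 0

Ȟ^0(U;F) ≅ Z/7,  Ȟ^1(U;F) ≅ 0,  Ȟ^2(U;F) ≅ 0


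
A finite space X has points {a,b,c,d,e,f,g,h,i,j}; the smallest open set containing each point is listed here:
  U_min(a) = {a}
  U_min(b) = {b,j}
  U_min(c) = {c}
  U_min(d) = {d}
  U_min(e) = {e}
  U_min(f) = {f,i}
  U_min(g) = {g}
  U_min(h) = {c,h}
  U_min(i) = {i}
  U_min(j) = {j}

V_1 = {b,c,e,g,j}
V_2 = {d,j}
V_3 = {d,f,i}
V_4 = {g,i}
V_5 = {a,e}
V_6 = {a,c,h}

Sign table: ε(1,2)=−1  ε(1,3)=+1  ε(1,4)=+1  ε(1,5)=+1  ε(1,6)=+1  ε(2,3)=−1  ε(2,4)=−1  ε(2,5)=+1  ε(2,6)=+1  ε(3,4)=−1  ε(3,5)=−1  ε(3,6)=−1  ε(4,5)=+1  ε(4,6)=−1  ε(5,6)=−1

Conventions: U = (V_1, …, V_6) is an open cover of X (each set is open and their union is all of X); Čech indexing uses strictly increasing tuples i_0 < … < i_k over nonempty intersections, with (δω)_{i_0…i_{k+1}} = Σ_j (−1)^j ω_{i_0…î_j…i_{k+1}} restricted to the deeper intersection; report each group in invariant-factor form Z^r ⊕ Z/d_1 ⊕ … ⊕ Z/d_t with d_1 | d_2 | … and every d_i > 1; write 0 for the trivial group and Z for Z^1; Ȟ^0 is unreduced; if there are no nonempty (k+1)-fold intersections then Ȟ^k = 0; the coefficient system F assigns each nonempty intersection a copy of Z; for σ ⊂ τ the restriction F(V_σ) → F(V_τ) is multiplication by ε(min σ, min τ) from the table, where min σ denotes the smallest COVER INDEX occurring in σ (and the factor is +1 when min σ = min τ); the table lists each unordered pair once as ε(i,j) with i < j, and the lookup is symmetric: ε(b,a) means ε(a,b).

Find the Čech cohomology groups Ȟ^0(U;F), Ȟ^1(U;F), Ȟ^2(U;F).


Ȟ^0 ≅ 0,  Ȟ^1 ≅ Z ⊕ Z/2,  Ȟ^2 ≅ 0

intersection data:
  V12={j} V14={g} V15={e} V16={c} V23={d} V34={i} V56={a}
C dims 6,7; δ0: rk 6, SNF 1^5·2
Ȟ^0 = (6 − 6) − 0 = 0, so Ȟ^0 ≅ 0
Ȟ^1 = (7 − 0) − 6 = 1 plus torsion [2], so Ȟ^1 ≅ Z ⊕ Z/2
Ȟ^2 = (0 − 0) − 0 = 0, so Ȟ^2 ≅ 0


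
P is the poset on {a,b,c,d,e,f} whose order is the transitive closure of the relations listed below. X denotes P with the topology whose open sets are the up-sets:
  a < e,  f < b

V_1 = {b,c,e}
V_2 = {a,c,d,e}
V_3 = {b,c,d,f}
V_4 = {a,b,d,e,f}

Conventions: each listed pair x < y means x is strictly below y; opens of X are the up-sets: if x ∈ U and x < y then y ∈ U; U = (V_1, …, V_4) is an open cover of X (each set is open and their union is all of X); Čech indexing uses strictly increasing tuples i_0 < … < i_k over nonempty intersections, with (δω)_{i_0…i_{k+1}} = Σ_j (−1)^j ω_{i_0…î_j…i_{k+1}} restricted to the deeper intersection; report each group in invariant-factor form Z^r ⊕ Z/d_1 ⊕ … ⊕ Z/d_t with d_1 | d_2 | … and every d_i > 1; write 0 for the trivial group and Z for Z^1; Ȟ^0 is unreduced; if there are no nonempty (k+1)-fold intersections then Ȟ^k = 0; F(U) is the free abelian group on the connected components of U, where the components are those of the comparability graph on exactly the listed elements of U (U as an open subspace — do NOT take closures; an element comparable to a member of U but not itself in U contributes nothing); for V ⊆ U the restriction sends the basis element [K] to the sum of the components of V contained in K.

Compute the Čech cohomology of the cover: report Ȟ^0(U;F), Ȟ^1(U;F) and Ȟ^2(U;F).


cover nerve:
  V12={c,e} V13={b,c} V14={b,e} V23={c,d} V24={a,d,e} V34={b,d,f}
  V123={c} V124={e} V134={b} V234={d}
components per intersection:
  V1: {b} {c} {e}
  V2: {a,e} {c} {d}
  V3: {b,f} {c} {d}
  V4: {a,e} {b,f} {d}
  V12: {c} {e}
  V13: {b} {c}
  V14: {b} {e}
  V23: {c} {d}
  V24: {a,e} {d}
  V34: {b,f} {d}
  V123: {c}
  V124: {e}
  V134: {b}
  V234: {d}
C dims 12,12,4; δ0: rk 8, SNF 1^8; δ1: rk 4, SNF 1^4
Ȟ^0: (12−8)−0=4 ⇒ Z^4
Ȟ^1: (12−4)−8=0 ⇒ 0
Ȟ^2: (4−0)−4=0 ⇒ 0

Ȟ^0(U;F) ≅ Z^4, Ȟ^1(U;F) ≅ 0, Ȟ^2(U;F) ≅ 0


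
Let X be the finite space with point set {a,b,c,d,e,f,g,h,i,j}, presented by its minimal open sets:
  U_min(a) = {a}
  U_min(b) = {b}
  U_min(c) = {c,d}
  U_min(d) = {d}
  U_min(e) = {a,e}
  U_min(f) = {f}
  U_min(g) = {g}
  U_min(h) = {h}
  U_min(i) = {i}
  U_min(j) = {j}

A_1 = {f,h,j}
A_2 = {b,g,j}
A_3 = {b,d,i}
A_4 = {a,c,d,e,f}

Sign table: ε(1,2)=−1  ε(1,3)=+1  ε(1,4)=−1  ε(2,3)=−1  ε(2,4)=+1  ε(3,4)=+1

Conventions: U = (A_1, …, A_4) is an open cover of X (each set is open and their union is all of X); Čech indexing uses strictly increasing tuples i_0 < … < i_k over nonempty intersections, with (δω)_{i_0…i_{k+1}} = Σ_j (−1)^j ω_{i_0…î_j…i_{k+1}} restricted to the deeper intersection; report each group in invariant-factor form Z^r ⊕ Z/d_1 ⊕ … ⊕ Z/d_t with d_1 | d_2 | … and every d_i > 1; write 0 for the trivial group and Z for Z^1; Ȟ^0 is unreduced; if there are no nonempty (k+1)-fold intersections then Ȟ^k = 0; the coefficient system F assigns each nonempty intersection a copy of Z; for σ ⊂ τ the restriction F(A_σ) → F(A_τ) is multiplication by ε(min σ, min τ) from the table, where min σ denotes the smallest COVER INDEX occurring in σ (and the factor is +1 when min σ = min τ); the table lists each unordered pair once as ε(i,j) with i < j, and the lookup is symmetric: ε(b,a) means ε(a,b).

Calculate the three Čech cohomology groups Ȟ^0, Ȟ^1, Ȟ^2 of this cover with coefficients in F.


nerve of the cover:
  A12={j} A14={f} A23={b} A34={d}
C dims 4,4; δ0: rk 4, SNF 1^3·2
Ȟ^0 = (4 − 4) − 0 = 0, so Ȟ^0 ≅ 0
Ȟ^1 = (4 − 0) − 4 = 0 plus torsion [2], so Ȟ^1 ≅ Z/2
Ȟ^2 = (0 − 0) − 0 = 0, so Ȟ^2 ≅ 0

Ȟ^0 ≅ 0; Ȟ^1 ≅ Z/2; Ȟ^2 ≅ 0


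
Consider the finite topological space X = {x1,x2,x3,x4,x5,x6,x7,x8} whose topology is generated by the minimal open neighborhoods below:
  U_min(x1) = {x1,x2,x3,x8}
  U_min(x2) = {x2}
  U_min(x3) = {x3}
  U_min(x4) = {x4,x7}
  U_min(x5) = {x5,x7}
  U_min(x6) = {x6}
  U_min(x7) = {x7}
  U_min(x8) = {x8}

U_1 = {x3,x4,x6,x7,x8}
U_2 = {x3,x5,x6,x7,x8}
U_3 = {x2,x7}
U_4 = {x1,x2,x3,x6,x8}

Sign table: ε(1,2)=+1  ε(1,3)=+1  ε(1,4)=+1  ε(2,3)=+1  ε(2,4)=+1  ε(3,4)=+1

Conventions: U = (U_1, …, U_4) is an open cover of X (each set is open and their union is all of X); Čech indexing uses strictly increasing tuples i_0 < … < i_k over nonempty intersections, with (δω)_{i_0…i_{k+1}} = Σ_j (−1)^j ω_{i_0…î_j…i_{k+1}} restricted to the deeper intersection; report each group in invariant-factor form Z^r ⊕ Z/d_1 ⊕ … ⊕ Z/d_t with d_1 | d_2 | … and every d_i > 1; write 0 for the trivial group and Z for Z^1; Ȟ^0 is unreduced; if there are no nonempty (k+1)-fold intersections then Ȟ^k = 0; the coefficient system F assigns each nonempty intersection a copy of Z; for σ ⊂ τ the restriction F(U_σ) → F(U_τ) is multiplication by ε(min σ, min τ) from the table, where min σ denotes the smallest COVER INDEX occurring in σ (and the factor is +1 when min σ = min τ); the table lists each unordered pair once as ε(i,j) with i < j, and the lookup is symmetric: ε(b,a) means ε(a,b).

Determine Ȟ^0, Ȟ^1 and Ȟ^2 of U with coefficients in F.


intersection data:
  U12={x3,x6,x7,x8} U13={x7} U14={x3,x6,x8} U23={x7} U24={x3,x6,x8} U34={x2}
  U123={x7} U124={x3,x6,x8}
C dims 4,6,2; δ0: rk 3, SNF 1^3; δ1: rk 2, SNF 1^2
Ȟ^0 = (4 − 3) − 0 = 1, so Ȟ^0 ≅ Z
Ȟ^1 = (6 − 2) − 3 = 1, so Ȟ^1 ≅ Z
Ȟ^2 = (2 − 0) − 2 = 0, so Ȟ^2 ≅ 0

Ȟ^0(U;F) ≅ Z, Ȟ^1(U;F) ≅ Z and Ȟ^2(U;F) ≅ 0


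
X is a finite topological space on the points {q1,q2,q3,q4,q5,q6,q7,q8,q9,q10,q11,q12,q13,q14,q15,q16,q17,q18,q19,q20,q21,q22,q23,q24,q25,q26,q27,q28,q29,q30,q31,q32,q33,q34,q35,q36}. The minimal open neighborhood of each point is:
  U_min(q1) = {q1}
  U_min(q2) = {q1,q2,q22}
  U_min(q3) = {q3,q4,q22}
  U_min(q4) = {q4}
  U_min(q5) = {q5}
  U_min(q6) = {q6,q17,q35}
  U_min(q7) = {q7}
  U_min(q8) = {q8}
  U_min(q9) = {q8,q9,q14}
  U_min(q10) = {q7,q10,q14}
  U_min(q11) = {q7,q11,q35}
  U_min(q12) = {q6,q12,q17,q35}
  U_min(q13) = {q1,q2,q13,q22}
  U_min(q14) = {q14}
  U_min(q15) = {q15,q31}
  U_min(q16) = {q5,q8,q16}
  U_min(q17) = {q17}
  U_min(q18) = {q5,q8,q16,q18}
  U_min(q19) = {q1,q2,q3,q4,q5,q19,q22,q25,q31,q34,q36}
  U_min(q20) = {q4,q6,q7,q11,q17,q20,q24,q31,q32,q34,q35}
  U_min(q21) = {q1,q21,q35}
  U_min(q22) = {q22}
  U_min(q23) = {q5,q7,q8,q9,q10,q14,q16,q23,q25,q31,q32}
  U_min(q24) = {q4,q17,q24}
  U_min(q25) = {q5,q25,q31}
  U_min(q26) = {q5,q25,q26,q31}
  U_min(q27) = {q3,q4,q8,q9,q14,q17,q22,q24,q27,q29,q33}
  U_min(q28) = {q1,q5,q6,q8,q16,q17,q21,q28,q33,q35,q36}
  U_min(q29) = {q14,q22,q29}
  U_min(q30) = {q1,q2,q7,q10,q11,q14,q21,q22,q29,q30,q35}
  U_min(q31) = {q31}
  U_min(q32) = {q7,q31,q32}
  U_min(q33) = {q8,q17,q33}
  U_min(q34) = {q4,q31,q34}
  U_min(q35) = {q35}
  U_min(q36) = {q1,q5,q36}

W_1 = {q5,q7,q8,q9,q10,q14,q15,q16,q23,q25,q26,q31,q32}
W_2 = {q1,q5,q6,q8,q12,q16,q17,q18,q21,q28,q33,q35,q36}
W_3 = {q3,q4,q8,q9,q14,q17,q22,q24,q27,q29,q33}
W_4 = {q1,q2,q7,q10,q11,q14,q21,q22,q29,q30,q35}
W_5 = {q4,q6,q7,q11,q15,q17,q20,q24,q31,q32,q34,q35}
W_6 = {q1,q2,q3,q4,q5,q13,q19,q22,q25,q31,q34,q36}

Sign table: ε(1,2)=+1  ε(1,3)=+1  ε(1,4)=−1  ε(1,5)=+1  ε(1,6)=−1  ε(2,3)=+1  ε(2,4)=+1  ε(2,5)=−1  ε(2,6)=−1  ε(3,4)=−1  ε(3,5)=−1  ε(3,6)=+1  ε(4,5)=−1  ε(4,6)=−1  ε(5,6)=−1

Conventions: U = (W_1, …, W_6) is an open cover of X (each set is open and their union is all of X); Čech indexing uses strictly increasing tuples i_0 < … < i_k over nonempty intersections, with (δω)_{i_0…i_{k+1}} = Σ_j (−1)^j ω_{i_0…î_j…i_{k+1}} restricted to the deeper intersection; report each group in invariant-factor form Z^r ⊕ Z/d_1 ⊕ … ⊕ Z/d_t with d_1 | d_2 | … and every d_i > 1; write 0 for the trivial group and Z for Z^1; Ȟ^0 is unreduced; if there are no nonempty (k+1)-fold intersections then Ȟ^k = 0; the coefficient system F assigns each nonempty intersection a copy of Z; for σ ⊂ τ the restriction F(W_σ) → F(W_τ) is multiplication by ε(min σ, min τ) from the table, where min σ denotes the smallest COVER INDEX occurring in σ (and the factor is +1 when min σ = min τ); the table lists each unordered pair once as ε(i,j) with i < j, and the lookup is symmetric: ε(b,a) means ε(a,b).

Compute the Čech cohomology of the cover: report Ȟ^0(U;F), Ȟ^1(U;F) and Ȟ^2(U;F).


nonempty overlaps:
  W12={q5,q8,q16} W13={q8,q9,q14} W14={q7,q10,q14} W15={q7,q15,q31,q32} W16={q5,q25,q31} W23={q8,q17,q33} W24={q1,q21,q35} W25={q6,q17,q35} W26={q1,q5,q36} W34={q14,q22,q29} W35={q4,q17,q24} W36={q3,q4,q22} W45={q7,q11,q35} W46={q1,q2,q22} W56={q4,q31,q34}
  W123={q8} W126={q5} W134={q14} W145={q7} W156={q31} W235={q17} W245={q35} W246={q1} W346={q22} W356={q4}
C dims 6,15,10; δ0: rk 6, SNF 1^5·2; δ1: rk 9, SNF 1^9
degree 0: 6−6−0 = 0 → Ȟ^0 ≅ 0
degree 1: 15−9−6 = 0 plus torsion [2] → Ȟ^1 ≅ Z/2
degree 2: 10−0−9 = 1 → Ȟ^2 ≅ Z

Ȟ^0 = 0, Ȟ^1 = Z/2, Ȟ^2 = Z


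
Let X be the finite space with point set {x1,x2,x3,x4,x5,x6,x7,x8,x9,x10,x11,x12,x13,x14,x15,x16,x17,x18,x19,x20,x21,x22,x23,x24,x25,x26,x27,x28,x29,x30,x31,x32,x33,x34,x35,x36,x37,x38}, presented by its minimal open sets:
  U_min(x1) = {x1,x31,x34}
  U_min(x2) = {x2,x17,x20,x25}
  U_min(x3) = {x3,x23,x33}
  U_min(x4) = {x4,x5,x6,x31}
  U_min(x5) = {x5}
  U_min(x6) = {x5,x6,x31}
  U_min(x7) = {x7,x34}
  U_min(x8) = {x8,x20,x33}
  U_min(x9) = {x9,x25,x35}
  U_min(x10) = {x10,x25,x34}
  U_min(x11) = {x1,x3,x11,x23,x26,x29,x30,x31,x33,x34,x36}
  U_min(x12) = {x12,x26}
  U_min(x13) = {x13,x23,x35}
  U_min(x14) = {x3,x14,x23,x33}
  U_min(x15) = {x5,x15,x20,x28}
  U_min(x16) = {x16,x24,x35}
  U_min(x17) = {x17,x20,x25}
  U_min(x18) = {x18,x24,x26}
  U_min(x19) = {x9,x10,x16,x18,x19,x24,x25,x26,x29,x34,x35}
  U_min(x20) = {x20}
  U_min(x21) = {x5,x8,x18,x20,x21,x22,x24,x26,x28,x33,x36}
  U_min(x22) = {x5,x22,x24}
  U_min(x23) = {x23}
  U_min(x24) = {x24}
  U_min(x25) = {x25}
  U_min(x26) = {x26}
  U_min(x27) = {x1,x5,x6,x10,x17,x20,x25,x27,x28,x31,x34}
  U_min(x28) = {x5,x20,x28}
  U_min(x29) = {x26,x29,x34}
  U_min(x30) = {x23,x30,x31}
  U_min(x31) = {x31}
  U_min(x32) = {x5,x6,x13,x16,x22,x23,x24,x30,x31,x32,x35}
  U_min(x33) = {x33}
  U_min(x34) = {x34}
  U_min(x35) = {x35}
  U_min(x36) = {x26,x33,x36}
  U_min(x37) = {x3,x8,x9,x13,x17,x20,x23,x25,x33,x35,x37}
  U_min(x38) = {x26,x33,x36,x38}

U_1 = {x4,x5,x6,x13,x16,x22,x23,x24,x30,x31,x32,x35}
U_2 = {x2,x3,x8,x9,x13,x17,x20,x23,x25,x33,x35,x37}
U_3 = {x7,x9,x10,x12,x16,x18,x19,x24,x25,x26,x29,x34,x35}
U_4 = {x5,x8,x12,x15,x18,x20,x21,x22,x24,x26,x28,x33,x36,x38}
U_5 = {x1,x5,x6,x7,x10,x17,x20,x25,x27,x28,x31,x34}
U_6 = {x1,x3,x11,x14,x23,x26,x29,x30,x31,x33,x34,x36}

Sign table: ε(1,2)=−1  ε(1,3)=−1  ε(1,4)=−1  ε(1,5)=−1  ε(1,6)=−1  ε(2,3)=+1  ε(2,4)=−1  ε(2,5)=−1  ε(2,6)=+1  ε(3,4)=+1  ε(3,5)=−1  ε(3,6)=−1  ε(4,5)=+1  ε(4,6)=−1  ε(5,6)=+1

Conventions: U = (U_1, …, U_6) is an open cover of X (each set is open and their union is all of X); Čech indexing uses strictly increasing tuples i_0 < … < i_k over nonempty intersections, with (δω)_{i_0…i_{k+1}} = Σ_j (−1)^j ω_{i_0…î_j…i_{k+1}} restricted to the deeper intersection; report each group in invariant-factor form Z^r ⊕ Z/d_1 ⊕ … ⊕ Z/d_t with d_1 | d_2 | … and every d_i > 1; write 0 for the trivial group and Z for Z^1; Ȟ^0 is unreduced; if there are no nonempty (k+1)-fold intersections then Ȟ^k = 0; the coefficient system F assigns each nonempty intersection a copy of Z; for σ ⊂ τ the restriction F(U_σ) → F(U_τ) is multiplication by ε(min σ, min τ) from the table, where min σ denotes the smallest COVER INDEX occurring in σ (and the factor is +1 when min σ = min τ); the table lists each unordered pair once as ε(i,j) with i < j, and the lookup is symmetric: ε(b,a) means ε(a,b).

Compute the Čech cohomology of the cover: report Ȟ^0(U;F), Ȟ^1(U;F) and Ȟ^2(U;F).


Ȟ^0 ≅ 0,  Ȟ^1 ≅ Z/2,  Ȟ^2 ≅ Z

nonempty overlaps:
  U12={x13,x23,x35} U13={x16,x24,x35} U14={x5,x22,x24} U15={x5,x6,x31} U16={x23,x30,x31} U23={x9,x25,x35} U24={x8,x20,x33} U25={x17,x20,x25} U26={x3,x23,x33} U34={x12,x18,x24,x26} U35={x7,x10,x25,x34} U36={x26,x29,x34} U45={x5,x20,x28} U46={x26,x33,x36} U56={x1,x31,x34}
  U123={x35} U126={x23} U134={x24} U145={x5} U156={x31} U235={x25} U245={x20} U246={x33} U346={x26} U356={x34}
C dims 6,15,10; δ0: rk 6, SNF 1^5·2; δ1: rk 9, SNF 1^9
degree 0: 6−6−0 = 0 → Ȟ^0 ≅ 0
degree 1: 15−9−6 = 0 plus torsion [2] → Ȟ^1 ≅ Z/2
degree 2: 10−0−9 = 1 → Ȟ^2 ≅ Z


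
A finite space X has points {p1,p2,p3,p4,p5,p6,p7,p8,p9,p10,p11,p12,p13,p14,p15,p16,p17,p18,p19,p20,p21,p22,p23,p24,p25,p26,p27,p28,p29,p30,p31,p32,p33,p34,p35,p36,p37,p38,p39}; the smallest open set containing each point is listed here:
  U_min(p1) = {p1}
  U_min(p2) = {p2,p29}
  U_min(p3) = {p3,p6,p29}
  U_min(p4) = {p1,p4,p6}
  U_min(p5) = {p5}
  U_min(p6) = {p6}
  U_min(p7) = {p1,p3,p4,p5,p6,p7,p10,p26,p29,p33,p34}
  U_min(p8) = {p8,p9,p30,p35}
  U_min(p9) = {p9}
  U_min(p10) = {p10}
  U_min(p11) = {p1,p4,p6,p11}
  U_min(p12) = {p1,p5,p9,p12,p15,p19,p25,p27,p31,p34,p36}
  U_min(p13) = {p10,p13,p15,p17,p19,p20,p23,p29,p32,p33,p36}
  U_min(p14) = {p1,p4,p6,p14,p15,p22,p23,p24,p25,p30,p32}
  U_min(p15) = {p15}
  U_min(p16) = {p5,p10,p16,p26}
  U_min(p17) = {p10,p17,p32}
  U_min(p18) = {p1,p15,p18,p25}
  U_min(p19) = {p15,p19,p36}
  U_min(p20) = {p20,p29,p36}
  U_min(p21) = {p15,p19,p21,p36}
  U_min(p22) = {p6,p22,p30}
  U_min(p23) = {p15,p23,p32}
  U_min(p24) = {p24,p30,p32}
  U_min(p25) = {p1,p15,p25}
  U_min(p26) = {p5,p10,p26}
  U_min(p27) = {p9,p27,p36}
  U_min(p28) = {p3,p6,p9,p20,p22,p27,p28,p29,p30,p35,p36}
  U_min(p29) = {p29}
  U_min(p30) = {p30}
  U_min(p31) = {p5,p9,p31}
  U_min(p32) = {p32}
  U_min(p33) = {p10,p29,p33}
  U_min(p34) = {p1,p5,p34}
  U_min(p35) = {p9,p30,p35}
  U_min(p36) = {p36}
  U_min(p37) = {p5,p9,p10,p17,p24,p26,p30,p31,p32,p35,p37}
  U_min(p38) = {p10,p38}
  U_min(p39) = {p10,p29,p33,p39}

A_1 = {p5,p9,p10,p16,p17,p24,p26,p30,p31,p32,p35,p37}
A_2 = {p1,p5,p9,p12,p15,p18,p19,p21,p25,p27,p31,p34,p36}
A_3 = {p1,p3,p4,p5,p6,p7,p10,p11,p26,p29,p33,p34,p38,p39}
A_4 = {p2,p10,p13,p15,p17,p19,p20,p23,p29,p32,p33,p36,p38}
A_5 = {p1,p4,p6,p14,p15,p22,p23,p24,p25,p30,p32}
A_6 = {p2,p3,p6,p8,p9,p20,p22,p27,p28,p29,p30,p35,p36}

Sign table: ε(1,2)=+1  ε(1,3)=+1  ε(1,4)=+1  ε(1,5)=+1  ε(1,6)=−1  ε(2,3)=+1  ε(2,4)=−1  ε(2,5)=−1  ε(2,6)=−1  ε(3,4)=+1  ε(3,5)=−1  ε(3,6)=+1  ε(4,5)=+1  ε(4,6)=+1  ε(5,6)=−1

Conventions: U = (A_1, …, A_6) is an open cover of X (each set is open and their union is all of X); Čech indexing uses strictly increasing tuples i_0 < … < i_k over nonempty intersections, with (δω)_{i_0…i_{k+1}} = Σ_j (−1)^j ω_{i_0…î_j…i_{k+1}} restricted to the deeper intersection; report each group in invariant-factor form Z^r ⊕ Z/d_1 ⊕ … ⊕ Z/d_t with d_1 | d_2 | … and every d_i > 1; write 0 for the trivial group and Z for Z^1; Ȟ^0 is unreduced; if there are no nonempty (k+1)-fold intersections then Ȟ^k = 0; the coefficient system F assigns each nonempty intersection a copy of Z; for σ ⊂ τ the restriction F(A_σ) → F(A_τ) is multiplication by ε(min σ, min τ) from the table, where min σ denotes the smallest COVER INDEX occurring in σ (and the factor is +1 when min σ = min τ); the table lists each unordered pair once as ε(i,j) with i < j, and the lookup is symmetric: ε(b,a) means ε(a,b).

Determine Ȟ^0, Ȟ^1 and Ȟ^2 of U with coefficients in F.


Ȟ^0 = 0; Ȟ^1 = Z/2; Ȟ^2 = Z

nerve simplices:
  A12={p5,p9,p31} A13={p5,p10,p26} A14={p10,p17,p32} A15={p24,p30,p32} A16={p9,p30,p35} A23={p1,p5,p34} A24={p15,p19,p36} A25={p1,p15,p25} A26={p9,p27,p36} A34={p10,p29,p33,p38} A35={p1,p4,p6} A36={p3,p6,p29} A45={p15,p23,p32} A46={p2,p20,p29,p36} A56={p6,p22,p30}
  A123={p5} A126={p9} A134={p10} A145={p32} A156={p30} A235={p1} A245={p15} A246={p36} A346={p29} A356={p6}
C dims 6,15,10; δ0: rk 6, SNF 1^5·2; δ1: rk 9, SNF 1^9
degree 0: 6−6−0 = 0 → Ȟ^0 ≅ 0
degree 1: 15−9−6 = 0 plus torsion [2] → Ȟ^1 ≅ Z/2
degree 2: 10−0−9 = 1 → Ȟ^2 ≅ Z


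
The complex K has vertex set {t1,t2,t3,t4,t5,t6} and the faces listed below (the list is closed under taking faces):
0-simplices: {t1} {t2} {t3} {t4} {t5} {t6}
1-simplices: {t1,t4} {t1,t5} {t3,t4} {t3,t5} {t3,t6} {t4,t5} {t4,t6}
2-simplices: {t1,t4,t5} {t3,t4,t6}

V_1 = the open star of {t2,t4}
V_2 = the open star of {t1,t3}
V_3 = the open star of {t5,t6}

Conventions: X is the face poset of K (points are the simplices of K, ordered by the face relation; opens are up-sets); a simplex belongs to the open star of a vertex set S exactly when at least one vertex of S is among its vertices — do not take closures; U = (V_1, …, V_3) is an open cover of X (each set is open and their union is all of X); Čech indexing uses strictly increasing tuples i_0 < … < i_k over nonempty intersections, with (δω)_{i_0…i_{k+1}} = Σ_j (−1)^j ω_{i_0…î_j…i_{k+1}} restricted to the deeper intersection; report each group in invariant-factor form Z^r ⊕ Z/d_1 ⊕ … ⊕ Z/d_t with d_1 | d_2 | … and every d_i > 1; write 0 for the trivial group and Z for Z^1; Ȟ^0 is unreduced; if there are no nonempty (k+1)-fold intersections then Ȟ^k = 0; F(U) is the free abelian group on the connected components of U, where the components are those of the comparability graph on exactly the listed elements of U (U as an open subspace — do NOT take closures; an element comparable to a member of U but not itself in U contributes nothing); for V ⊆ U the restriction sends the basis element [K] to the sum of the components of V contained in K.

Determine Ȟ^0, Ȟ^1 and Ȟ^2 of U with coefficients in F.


nonempty intersections:
  V1={{t2},{t4},{t1,t4},{t3,t4},{t4,t5},{t4,t6},{t1,t4,t5},{t3,t4,t6}} V2={{t1},{t3},{t1,t4},{t1,t5},{t3,t4},{t3,t5},{t3,t6},{t1,t4,t5},{t3,t4,t6}} V3={{t5},{t6},{t1,t5},{t3,t5},{t3,t6},{t4,t5},{t4,t6},{t1,t4,t5},{t3,t4,t6}}
  V12={{t1,t4},{t3,t4},{t1,t4,t5},{t3,t4,t6}} V13={{t4,t5},{t4,t6},{t1,t4,t5},{t3,t4,t6}} V23={{t1,t5},{t3,t5},{t3,t6},{t1,t4,t5},{t3,t4,t6}}
  V123={{t1,t4,t5},{t3,t4,t6}}
components per intersection:
  V1: {{t2}} {{t4},{t1,t4},{t3,t4},{t4,t5},{t4,t6},{t1,t4,t5},{t3,t4,t6}}
  V2: {{t1},{t1,t4},{t1,t5},{t1,t4,t5}} {{t3},{t3,t4},{t3,t5},{t3,t6},{t3,t4,t6}}
  V3: {{t5},{t1,t5},{t3,t5},{t4,t5},{t1,t4,t5}} {{t6},{t3,t6},{t4,t6},{t3,t4,t6}}
  V12: {{t1,t4},{t1,t4,t5}} {{t3,t4},{t3,t4,t6}}
  V13: {{t4,t5},{t1,t4,t5}} {{t4,t6},{t3,t4,t6}}
  V23: {{t1,t5},{t1,t4,t5}} {{t3,t5}} {{t3,t6},{t3,t4,t6}}
  V123: {{t1,t4,t5}} {{t3,t4,t6}}
C dims 6,7,2; δ0: rk 4, SNF 1^4; δ1: rk 2, SNF 1^2
Ȟ^0: (6−4)−0=2 ⇒ Z^2
Ȟ^1: (7−2)−4=1 ⇒ Z
Ȟ^2: (2−0)−2=0 ⇒ 0

Ȟ^0 ≅ Z^2; Ȟ^1 ≅ Z; Ȟ^2 ≅ 0


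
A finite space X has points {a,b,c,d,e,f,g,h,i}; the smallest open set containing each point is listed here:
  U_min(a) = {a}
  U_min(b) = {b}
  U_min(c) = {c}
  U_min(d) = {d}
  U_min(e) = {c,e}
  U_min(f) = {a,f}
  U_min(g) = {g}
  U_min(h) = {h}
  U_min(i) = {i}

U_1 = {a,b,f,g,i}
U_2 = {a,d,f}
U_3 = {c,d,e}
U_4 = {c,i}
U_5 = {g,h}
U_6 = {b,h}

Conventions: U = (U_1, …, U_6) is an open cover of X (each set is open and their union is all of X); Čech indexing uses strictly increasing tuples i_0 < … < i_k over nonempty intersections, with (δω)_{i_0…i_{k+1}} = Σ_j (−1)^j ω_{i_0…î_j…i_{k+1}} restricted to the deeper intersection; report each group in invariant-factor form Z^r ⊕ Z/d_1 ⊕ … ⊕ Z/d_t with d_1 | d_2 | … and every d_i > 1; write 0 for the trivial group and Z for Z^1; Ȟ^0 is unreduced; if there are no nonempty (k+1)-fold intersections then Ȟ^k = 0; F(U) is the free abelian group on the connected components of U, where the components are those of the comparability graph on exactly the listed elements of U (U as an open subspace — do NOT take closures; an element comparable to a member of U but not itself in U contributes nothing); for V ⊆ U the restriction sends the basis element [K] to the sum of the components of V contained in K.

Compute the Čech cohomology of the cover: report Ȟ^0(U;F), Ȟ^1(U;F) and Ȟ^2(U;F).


Ȟ^0 = Z^7, Ȟ^1 = 0, Ȟ^2 = 0

cover nerve:
  U12={a,f} U14={i} U15={g} U16={b} U23={d} U34={c} U56={h}
components per intersection:
  U1: {a,f} {b} {g} {i}
  U2: {a,f} {d}
  U3: {c,e} {d}
  U4: {c} {i}
  U5: {g} {h}
  U6: {b} {h}
  U12: {a,f}
  U14: {i}
  U15: {g}
  U16: {b}
  U23: {d}
  U34: {c}
  U56: {h}
C dims 14,7; δ0: rk 7, SNF 1^7
Ȟ^0: (14−7)−0=7 ⇒ Z^7
Ȟ^1: (7−0)−7=0 ⇒ 0
Ȟ^2: (0−0)−0=0 ⇒ 0
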